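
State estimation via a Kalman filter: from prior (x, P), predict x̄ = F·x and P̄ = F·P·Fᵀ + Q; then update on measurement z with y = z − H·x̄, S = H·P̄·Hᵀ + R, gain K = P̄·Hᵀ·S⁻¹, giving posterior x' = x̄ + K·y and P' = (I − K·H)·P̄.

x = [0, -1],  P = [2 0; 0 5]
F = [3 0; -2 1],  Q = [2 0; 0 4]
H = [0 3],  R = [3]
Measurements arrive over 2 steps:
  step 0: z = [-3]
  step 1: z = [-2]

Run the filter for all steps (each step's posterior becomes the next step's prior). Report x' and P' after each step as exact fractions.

step 0: x̄ = F·x = [0, -1]
step 0: P̄ = F·P·Fᵀ + Q = [20 -12; -12 17]
step 0: y = z − H·x̄ = [0]
step 0: S = H·P̄·Hᵀ + R = [156]
step 0: K = P̄·Hᵀ·S⁻¹ = [-3/13; 17/52]
step 0: x' = x̄ + K·y = [0, -1]
step 0: P' = (I − K·H)·P̄ = [152/13 -3/13; -3/13 17/52]
step 1: x̄ = F·x = [0, -1]
step 1: P̄ = F·P·Fᵀ + Q = [1394/13 -921/13; -921/13 2705/52]
step 1: y = z − H·x̄ = [1]
step 1: S = H·P̄·Hᵀ + R = [24501/52]
step 1: K = P̄·Hᵀ·S⁻¹ = [-3684/8167; 2705/8167]
step 1: x' = x̄ + K·y = [-3684/8167, -5462/8167]
step 1: P' = (I − K·H)·P̄ = [92762/8167 -3684/8167; -3684/8167 2705/8167]

step 0: x' = [0, -1], P' = [152/13 -3/13; -3/13 17/52]
step 1: x' = [-3684/8167, -5462/8167], P' = [92762/8167 -3684/8167; -3684/8167 2705/8167]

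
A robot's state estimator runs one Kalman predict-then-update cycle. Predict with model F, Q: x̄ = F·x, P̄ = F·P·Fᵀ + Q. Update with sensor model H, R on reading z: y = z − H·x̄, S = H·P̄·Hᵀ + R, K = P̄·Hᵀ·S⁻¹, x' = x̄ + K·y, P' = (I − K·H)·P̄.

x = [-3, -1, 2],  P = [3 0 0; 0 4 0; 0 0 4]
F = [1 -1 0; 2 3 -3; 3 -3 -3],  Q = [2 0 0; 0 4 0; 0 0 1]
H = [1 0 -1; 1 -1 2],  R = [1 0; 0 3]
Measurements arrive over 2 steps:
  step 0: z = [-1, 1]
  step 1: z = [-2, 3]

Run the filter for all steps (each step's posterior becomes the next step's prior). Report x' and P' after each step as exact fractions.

step 0: x̄ = F·x = [-2, -15, -12]
step 0: P̄ = F·P·Fᵀ + Q = [9 -6 21; -6 88 18; 21 18 100]
step 0: y = z − H·x̄ = [-11, 12]
step 0: S = H·P̄·Hᵀ + R = [68 -146; -146 524]
step 0: K = P̄·Hᵀ·S⁻¹ = [339/2386 177/1193; -5261/3579 -1862/3579; -5879/7158 1135/7158]
step 0: x' = x̄ + K·y = [-4253/2386, -18158/3579, -7607/7158]
step 0: P' = (I − K·H)·P̄ = [2682/1193 7176/1193 5025/2386; 7176/1193 80692/3579 26789/3579; 5025/2386 26789/3579 10477/3579]
step 1: x̄ = F·x = [23557/7158, -37215/2386, 15582/1193]
step 1: P̄ = F·P·Fᵀ + Q = [52840/3579 -97801/2386 129867/2386; -97801/2386 184235/1193 -421425/2386; 129867/2386 -421425/2386 285179/1193]
step 1: y = z − H·x̄ = [55619/7158, -150356/3579]
step 1: S = H·P̄·Hᵀ + R = [522355/3579 -3897739/7158; -3897739/7158 7639585/3579]
step 1: K = P̄·Hᵀ·S⁻¹ = [10161265/30732143 4962127/30732143; -132360323/215125001 -89061118/215125001; -113437806/215125001 42530367/215125001]
step 1: x' = x̄ + K·y = [-28367511/30732143, -642306877/215125001, 141628603/215125001]
step 1: P' = (I − K·H)·P̄ = [39951045/30732143 84644224/30732143 29789780/30732143; 84644224/30732143 2309432704/215125001 724869891/215125001; 29789780/30732143 724869891/215125001 321966266/215125001]

step 0: x' = [-4253/2386, -18158/3579, -7607/7158], P' = [2682/1193 7176/1193 5025/2386; 7176/1193 80692/3579 26789/3579; 5025/2386 26789/3579 10477/3579]
step 1: x' = [-28367511/30732143, -642306877/215125001, 141628603/215125001], P' = [39951045/30732143 84644224/30732143 29789780/30732143; 84644224/30732143 2309432704/215125001 724869891/215125001; 29789780/30732143 724869891/215125001 321966266/215125001]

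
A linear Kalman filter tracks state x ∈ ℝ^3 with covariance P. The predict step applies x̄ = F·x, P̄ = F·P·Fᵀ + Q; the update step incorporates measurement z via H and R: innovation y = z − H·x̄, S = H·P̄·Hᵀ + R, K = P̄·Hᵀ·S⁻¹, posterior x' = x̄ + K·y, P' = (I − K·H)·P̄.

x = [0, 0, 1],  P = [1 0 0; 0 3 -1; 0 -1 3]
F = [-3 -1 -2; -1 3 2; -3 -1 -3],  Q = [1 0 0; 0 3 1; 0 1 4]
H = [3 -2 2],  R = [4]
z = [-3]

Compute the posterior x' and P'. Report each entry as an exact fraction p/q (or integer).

x' = [-233/981, 454/981, -694/981]
P' = [2912/981 5618/981 1516/981; 5618/981 16955/981 8296/981; 1516/981 8296/981 6368/981]

x̄ = F·x = [-2, 2, -3]
P̄ = F·P·Fᵀ + Q = [21 -10 25; -10 31 -12; 25 -12 37]
y = z − H·x̄ = [13]
S = H·P̄·Hᵀ + R = [981]
K = P̄·Hᵀ·S⁻¹ = [133/981; -116/981; 173/981]
x' = x̄ + K·y = [-233/981, 454/981, -694/981]
P' = (I − K·H)·P̄ = [2912/981 5618/981 1516/981; 5618/981 16955/981 8296/981; 1516/981 8296/981 6368/981]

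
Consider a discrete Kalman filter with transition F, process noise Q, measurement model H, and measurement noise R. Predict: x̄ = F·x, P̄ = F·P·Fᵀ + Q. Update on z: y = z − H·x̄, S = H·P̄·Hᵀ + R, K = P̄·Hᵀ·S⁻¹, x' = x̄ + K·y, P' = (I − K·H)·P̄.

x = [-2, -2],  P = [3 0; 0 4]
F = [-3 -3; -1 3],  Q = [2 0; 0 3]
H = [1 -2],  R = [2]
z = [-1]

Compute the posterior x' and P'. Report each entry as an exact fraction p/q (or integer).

x' = [33/7, 137/49]
P' = [166/7 564/49; 564/49 2085/343]

x̄ = F·x = [12, -4]
P̄ = F·P·Fᵀ + Q = [65 -27; -27 42]
y = z − H·x̄ = [-21]
S = H·P̄·Hᵀ + R = [343]
K = P̄·Hᵀ·S⁻¹ = [17/49; -111/343]
x' = x̄ + K·y = [33/7, 137/49]
P' = (I − K·H)·P̄ = [166/7 564/49; 564/49 2085/343]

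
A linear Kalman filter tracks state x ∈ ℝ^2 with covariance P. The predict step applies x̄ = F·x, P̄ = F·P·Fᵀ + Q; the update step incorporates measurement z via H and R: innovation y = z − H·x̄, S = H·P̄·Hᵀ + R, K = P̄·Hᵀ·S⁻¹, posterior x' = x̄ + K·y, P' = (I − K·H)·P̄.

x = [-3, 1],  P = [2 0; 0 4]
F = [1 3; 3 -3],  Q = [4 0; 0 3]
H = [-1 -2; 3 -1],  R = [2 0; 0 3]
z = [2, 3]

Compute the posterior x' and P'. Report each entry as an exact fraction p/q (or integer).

x' = [3153/6241, -8847/6241]
P' = [1764/6241 -15/6241; -15/6241 2643/6241]

x̄ = F·x = [0, -12]
P̄ = F·P·Fᵀ + Q = [42 -30; -30 57]
y = z − H·x̄ = [-22, -9]
S = H·P̄·Hᵀ + R = [152 138; 138 618]
K = P̄·Hᵀ·S⁻¹ = [-867/6241 1769/6241; -5271/12482 -896/6241]
x' = x̄ + K·y = [3153/6241, -8847/6241]
P' = (I − K·H)·P̄ = [1764/6241 -15/6241; -15/6241 2643/6241]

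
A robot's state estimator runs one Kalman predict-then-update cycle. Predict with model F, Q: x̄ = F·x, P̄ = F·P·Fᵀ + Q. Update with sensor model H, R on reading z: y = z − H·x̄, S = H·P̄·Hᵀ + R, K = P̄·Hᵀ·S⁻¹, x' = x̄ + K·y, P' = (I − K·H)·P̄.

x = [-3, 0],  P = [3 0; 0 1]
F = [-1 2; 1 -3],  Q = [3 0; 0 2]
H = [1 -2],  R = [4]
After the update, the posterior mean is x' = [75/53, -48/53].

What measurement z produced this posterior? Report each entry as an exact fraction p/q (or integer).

z = [3]

x̄ = F·x = [3, -3]
P̄ = F·P·Fᵀ + Q = [10 -9; -9 14]
S = H·P̄·Hᵀ + R = [106]
K = P̄·Hᵀ·S⁻¹ = [14/53; -37/106]
x' − x̄ = [-84/53, 111/53] = K·y
y = (KᵀK)⁻¹·Kᵀ·(x' − x̄) = [-6]
z = y + H·x̄ = [-6] + [9] = [3]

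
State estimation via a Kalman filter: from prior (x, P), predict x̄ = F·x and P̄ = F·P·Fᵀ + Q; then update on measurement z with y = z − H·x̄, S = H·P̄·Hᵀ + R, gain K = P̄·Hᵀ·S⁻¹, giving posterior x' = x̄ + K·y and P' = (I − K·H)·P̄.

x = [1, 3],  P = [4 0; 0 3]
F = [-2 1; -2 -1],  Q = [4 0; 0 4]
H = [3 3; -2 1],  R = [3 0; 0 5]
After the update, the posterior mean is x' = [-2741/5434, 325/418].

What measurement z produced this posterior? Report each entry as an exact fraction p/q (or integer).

x̄ = F·x = [1, -5]
P̄ = F·P·Fᵀ + Q = [23 13; 13 23]
S = H·P̄·Hᵀ + R = [651 -108; -108 68]
K = P̄·Hᵀ·S⁻¹ = [315/2717 -3273/10868; 45/209 249/836]
x' − x̄ = [-8175/5434, 2415/418] = K·y
y = (KᵀK)⁻¹·Kᵀ·(x' − x̄) = [13, 10]
z = y + H·x̄ = [13, 10] + [-12, -7] = [1, 3]

z = [1, 3]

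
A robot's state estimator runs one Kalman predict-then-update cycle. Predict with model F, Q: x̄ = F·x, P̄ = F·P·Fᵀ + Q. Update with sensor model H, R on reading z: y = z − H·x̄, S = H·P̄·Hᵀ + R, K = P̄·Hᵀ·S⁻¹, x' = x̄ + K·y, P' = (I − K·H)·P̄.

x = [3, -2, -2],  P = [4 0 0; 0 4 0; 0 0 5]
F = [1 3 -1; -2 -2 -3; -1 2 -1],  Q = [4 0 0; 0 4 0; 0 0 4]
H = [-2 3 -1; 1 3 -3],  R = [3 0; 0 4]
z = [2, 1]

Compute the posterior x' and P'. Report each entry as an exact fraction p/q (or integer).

x̄ = F·x = [-1, 4, -5]
P̄ = F·P·Fᵀ + Q = [49 -17 25; -17 81 7; 25 7 29]
y = z − H·x̄ = [-17, -25]
S = H·P̄·Hᵀ + R = [1219 810; 810 665]
K = P̄·Hᵀ·S⁻¹ = [-10668/30907 47077/154535; 2700/30907 6239/30907; -1072/30907 -2999/154535]
x' = x̄ + K·y = [-84936/30907, -78247/30907, -121316/30907]
P' = (I − K·H)·P̄ = [1915984/154535 424784/30907 2699812/154535; 424784/30907 495472/30907 628748/30907; 2699812/154535 628748/30907 4047676/154535]

x' = [-84936/30907, -78247/30907, -121316/30907]
P' = [1915984/154535 424784/30907 2699812/154535; 424784/30907 495472/30907 628748/30907; 2699812/154535 628748/30907 4047676/154535]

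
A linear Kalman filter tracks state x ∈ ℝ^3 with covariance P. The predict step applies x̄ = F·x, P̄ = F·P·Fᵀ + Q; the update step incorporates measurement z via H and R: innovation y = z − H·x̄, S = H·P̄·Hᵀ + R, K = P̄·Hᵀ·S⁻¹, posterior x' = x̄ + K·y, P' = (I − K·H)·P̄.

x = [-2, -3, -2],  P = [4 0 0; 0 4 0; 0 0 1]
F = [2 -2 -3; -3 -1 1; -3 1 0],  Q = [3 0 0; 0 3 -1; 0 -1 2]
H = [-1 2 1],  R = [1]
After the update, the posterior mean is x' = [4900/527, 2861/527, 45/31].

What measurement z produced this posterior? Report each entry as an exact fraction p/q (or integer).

x̄ = F·x = [8, 7, 3]
P̄ = F·P·Fᵀ + Q = [44 -19 -32; -19 44 31; -32 31 42]
S = H·P̄·Hᵀ + R = [527]
K = P̄·Hᵀ·S⁻¹ = [-114/527; 138/527; 8/31]
x' − x̄ = [684/527, -828/527, -48/31] = K·y
y = (KᵀK)⁻¹·Kᵀ·(x' − x̄) = [-6]
z = y + H·x̄ = [-6] + [9] = [3]

z = [3]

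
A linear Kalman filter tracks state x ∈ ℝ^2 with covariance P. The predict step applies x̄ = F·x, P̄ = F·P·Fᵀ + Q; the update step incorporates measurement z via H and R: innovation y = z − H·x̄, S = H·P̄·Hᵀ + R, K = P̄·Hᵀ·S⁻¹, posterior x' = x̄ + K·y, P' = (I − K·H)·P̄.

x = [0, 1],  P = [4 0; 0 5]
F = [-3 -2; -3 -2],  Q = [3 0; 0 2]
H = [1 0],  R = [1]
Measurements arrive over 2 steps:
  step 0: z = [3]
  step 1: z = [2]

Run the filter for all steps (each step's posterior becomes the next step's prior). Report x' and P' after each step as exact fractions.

step 0: x̄ = F·x = [-2, -2]
step 0: P̄ = F·P·Fᵀ + Q = [59 56; 56 58]
step 0: y = z − H·x̄ = [5]
step 0: S = H·P̄·Hᵀ + R = [60]
step 0: K = P̄·Hᵀ·S⁻¹ = [59/60; 14/15]
step 0: x' = x̄ + K·y = [35/12, 8/3]
step 0: P' = (I − K·H)·P̄ = [59/60 14/15; 14/15 86/15]
step 1: x̄ = F·x = [-169/12, -169/12]
step 1: P̄ = F·P·Fᵀ + Q = [2759/60 2579/60; 2579/60 2699/60]
step 1: y = z − H·x̄ = [193/12]
step 1: S = H·P̄·Hᵀ + R = [2819/60]
step 1: K = P̄·Hᵀ·S⁻¹ = [2759/2819; 2579/2819]
step 1: x' = x̄ + K·y = [4673/2819, 1778/2819]
step 1: P' = (I − K·H)·P̄ = [2759/2819 2579/2819; 2579/2819 15954/2819]

step 0: x' = [35/12, 8/3], P' = [59/60 14/15; 14/15 86/15]
step 1: x' = [4673/2819, 1778/2819], P' = [2759/2819 2579/2819; 2579/2819 15954/2819]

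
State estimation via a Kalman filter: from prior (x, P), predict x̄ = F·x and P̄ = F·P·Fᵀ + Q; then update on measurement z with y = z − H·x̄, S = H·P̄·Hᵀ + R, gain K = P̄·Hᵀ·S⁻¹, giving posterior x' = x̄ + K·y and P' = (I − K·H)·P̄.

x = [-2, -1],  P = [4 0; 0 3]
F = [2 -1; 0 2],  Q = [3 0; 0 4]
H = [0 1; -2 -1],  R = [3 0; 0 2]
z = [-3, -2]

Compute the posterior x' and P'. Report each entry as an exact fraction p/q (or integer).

x̄ = F·x = [-3, -2]
P̄ = F·P·Fᵀ + Q = [22 -6; -6 16]
y = z − H·x̄ = [-1, -10]
S = H·P̄·Hᵀ + R = [19 -4; -4 82]
K = P̄·Hᵀ·S⁻¹ = [-322/771 -373/771; 216/257 -2/257]
x' = x̄ + K·y = [1739/771, -710/257]
P' = (I − K·H)·P̄ = [856/771 -322/257; -322/257 648/257]

x' = [1739/771, -710/257]
P' = [856/771 -322/257; -322/257 648/257]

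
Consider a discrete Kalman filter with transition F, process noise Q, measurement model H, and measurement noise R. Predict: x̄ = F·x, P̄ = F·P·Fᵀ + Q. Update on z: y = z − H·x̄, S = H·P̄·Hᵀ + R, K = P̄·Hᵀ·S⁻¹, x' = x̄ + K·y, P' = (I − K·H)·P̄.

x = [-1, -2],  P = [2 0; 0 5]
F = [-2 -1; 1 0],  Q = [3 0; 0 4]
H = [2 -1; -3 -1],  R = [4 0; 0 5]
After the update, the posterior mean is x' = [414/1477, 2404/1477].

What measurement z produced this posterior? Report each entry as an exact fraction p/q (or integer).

x̄ = F·x = [4, -1]
P̄ = F·P·Fᵀ + Q = [16 -4; -4 6]
S = H·P̄·Hᵀ + R = [90 -94; -94 131]
K = P̄·Hᵀ·S⁻¹ = [290/1477 -288/1477; -635/1477 -388/1477]
x' − x̄ = [-5494/1477, 3881/1477] = K·y
y = (KᵀK)⁻¹·Kᵀ·(x' − x̄) = [-11, 8]
z = y + H·x̄ = [-11, 8] + [9, -11] = [-2, -3]

z = [-2, -3]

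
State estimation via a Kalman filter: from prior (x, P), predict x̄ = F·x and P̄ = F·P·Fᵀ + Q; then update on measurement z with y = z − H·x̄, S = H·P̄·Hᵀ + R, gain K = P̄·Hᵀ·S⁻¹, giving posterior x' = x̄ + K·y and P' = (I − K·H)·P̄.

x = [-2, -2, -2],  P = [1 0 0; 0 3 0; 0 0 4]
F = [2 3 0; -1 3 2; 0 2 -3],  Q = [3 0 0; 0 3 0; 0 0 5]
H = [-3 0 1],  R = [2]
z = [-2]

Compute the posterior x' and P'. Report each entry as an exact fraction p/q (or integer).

x̄ = F·x = [-10, -8, 2]
P̄ = F·P·Fᵀ + Q = [34 25 18; 25 47 -6; 18 -6 53]
y = z − H·x̄ = [-34]
S = H·P̄·Hᵀ + R = [253]
K = P̄·Hᵀ·S⁻¹ = [-84/253; -81/253; -1/253]
x' = x̄ + K·y = [326/253, 730/253, 540/253]
P' = (I − K·H)·P̄ = [1546/253 -479/253 4470/253; -479/253 5330/253 -1599/253; 4470/253 -1599/253 13408/253]

x' = [326/253, 730/253, 540/253]
P' = [1546/253 -479/253 4470/253; -479/253 5330/253 -1599/253; 4470/253 -1599/253 13408/253]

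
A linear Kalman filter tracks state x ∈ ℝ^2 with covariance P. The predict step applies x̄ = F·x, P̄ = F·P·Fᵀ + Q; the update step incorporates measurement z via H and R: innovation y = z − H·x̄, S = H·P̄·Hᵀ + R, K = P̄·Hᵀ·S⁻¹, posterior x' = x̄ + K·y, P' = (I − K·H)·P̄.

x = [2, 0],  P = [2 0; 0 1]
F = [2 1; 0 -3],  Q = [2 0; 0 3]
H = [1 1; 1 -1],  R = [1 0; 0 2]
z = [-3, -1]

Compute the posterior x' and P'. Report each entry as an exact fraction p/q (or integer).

x̄ = F·x = [4, 0]
P̄ = F·P·Fᵀ + Q = [11 -3; -3 12]
y = z − H·x̄ = [-7, -5]
S = H·P̄·Hᵀ + R = [18 -1; -1 31]
K = P̄·Hᵀ·S⁻¹ = [262/557 260/557; 264/557 -261/557]
x' = x̄ + K·y = [-906/557, -543/557]
P' = (I − K·H)·P̄ = [391/557 -129/557; -129/557 393/557]

x' = [-906/557, -543/557]
P' = [391/557 -129/557; -129/557 393/557]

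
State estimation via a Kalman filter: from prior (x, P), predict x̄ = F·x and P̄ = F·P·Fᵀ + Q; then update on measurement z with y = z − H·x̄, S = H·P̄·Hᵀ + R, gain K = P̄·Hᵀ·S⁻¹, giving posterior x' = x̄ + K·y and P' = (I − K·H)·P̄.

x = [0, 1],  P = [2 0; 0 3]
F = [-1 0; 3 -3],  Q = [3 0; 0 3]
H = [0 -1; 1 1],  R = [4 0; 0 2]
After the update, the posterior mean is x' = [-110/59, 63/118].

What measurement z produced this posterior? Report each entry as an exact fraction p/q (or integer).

z = [-2, -2]

x̄ = F·x = [0, -3]
P̄ = F·P·Fᵀ + Q = [5 -6; -6 48]
S = H·P̄·Hᵀ + R = [52 -42; -42 43]
K = P̄·Hᵀ·S⁻¹ = [27/59 25/59; -75/118 21/59]
x' − x̄ = [-110/59, 417/118] = K·y
y = (KᵀK)⁻¹·Kᵀ·(x' − x̄) = [-5, 1]
z = y + H·x̄ = [-5, 1] + [3, -3] = [-2, -2]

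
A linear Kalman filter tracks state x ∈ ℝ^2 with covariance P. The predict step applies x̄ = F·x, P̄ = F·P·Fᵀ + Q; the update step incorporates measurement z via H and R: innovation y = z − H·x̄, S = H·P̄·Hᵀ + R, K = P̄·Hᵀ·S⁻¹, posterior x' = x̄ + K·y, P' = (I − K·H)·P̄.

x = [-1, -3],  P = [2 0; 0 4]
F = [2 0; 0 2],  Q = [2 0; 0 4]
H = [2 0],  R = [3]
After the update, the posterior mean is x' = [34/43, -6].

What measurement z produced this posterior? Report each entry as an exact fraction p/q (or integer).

x̄ = F·x = [-2, -6]
P̄ = F·P·Fᵀ + Q = [10 0; 0 20]
S = H·P̄·Hᵀ + R = [43]
K = P̄·Hᵀ·S⁻¹ = [20/43; 0]
x' − x̄ = [120/43, 0] = K·y
y = (KᵀK)⁻¹·Kᵀ·(x' − x̄) = [6]
z = y + H·x̄ = [6] + [-4] = [2]

z = [2]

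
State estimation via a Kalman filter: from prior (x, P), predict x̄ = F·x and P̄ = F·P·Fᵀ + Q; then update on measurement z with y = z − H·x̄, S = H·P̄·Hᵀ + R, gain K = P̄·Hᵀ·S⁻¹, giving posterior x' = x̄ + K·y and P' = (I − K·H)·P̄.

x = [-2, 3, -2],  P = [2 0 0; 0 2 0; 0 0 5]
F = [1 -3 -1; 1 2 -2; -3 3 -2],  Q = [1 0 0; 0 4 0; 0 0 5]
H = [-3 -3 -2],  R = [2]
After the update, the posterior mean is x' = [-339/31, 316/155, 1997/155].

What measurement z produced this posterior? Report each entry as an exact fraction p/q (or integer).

x̄ = F·x = [-9, 8, 19]
P̄ = F·P·Fᵀ + Q = [26 0 -14; 0 34 26; -14 26 61]
S = H·P̄·Hᵀ + R = [930]
K = P̄·Hᵀ·S⁻¹ = [-5/93; -77/465; -79/465]
x' − x̄ = [-60/31, -924/155, -948/155] = K·y
y = (KᵀK)⁻¹·Kᵀ·(x' − x̄) = [36]
z = y + H·x̄ = [36] + [-35] = [1]

z = [1]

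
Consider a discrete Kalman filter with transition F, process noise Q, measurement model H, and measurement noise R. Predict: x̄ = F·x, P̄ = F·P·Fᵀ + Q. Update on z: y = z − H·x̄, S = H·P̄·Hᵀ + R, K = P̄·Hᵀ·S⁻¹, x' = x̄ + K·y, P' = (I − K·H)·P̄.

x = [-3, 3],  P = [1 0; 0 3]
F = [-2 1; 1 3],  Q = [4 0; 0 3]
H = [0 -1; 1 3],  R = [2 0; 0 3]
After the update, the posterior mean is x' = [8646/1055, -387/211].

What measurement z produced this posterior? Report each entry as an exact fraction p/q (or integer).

z = [3, 3]

x̄ = F·x = [9, 6]
P̄ = F·P·Fᵀ + Q = [11 7; 7 31]
S = H·P̄·Hᵀ + R = [33 -100; -100 335]
K = P̄·Hᵀ·S⁻¹ = [171/211 356/1055; -77/211 40/211]
x' − x̄ = [-849/1055, -1653/211] = K·y
y = (KᵀK)⁻¹·Kᵀ·(x' − x̄) = [9, -24]
z = y + H·x̄ = [9, -24] + [-6, 27] = [3, 3]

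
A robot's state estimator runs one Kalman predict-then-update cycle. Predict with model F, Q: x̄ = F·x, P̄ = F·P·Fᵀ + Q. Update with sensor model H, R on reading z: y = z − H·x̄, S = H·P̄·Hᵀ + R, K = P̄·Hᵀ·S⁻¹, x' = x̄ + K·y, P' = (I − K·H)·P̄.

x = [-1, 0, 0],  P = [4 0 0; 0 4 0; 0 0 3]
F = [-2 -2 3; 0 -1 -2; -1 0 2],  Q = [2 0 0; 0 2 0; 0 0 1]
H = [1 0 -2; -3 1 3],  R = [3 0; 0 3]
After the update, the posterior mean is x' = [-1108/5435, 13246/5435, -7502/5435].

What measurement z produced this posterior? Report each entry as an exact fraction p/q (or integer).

z = [3, -1]

x̄ = F·x = [2, 0, 1]
P̄ = F·P·Fᵀ + Q = [61 -10 26; -10 18 -12; 26 -12 17]
S = H·P̄·Hᵀ + R = [28 -37; -37 243]
K = P̄·Hᵀ·S⁻¹ = [-2068/5435 -2887/5435; 3846/5435 854/5435; -3387/5435 -1388/5435]
x' − x̄ = [-11978/5435, 13246/5435, -12937/5435] = K·y
y = (KᵀK)⁻¹·Kᵀ·(x' − x̄) = [3, 2]
z = y + H·x̄ = [3, 2] + [0, -3] = [3, -1]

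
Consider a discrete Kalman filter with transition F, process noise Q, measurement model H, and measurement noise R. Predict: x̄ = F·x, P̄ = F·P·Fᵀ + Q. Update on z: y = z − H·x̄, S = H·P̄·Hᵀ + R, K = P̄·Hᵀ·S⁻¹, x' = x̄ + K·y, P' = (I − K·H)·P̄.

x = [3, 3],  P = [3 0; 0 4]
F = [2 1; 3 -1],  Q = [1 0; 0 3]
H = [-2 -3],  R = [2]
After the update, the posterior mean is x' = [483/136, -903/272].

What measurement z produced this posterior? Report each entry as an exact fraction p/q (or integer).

x̄ = F·x = [9, 6]
P̄ = F·P·Fᵀ + Q = [17 14; 14 34]
S = H·P̄·Hᵀ + R = [544]
K = P̄·Hᵀ·S⁻¹ = [-19/136; -65/272]
x' − x̄ = [-741/136, -2535/272] = K·y
y = (KᵀK)⁻¹·Kᵀ·(x' − x̄) = [39]
z = y + H·x̄ = [39] + [-36] = [3]

z = [3]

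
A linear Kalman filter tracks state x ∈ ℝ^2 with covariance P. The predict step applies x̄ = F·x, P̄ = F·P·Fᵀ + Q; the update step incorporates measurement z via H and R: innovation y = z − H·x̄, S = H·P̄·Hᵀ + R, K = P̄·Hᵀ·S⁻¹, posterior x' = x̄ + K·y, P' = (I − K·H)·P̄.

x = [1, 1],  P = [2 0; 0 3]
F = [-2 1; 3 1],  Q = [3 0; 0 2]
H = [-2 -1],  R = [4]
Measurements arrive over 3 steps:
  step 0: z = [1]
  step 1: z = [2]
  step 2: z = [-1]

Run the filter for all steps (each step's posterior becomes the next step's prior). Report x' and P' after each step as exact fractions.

step 0: x̄ = F·x = [-1, 4]
step 0: P̄ = F·P·Fᵀ + Q = [14 -9; -9 23]
step 0: y = z − H·x̄ = [3]
step 0: S = H·P̄·Hᵀ + R = [47]
step 0: K = P̄·Hᵀ·S⁻¹ = [-19/47; -5/47]
step 0: x' = x̄ + K·y = [-104/47, 173/47]
step 0: P' = (I − K·H)·P̄ = [297/47 -518/47; -518/47 1056/47]
step 1: x̄ = F·x = [381/47, -139/47]
step 1: P̄ = F·P·Fᵀ + Q = [4457/47 -1244/47; -1244/47 715/47]
step 1: y = z − H·x̄ = [717/47]
step 1: S = H·P̄·Hᵀ + R = [13755/47]
step 1: K = P̄·Hᵀ·S⁻¹ = [-1534/2751; 591/4585]
step 1: x' = x̄ + K·y = [-367/917, -4544/4585]
step 1: P' = (I − K·H)·P̄ = [10541/2751 -4982/917; -4982/917 47456/4585]
step 2: x̄ = F·x = [-874/4585, -10049/4585]
step 2: P̄ = F·P·Fᵀ + Q = [693373/13755 -82864/4585; -82864/4585 65281/4585]
step 2: y = z − H·x̄ = [-16382/4585]
step 2: S = H·P̄·Hᵀ + R = [2029987/13755]
step 2: K = P̄·Hᵀ·S⁻¹ = [-1138154/2029987; 301341/2029987]
step 2: x' = x̄ + K·y = [3679614/2029987, -5525825/2029987]
step 2: P' = (I − K·H)·P̄ = [8152937/2029987 -11753258/2029987; -11753258/2029987 22301152/2029987]

step 0: x' = [-104/47, 173/47], P' = [297/47 -518/47; -518/47 1056/47]
step 1: x' = [-367/917, -4544/4585], P' = [10541/2751 -4982/917; -4982/917 47456/4585]
step 2: x' = [3679614/2029987, -5525825/2029987], P' = [8152937/2029987 -11753258/2029987; -11753258/2029987 22301152/2029987]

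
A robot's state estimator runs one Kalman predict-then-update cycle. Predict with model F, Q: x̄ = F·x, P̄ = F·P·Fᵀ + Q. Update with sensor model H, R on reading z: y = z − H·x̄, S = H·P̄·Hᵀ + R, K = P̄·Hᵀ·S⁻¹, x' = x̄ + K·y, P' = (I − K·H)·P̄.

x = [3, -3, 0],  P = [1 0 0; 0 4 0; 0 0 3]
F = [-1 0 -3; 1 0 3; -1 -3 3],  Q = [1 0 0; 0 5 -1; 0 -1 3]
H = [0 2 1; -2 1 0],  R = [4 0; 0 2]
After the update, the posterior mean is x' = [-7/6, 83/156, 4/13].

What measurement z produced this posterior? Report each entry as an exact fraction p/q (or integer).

z = [1, 3]

x̄ = F·x = [-3, 3, 6]
P̄ = F·P·Fᵀ + Q = [29 -28 -26; -28 33 25; -26 25 67]
S = H·P̄·Hᵀ + R = [303 255; 255 263]
K = P̄·Hᵀ·S⁻¹ = [7/282 -33/94; 619/7332 627/2444; 464/611 -271/611]
x' − x̄ = [11/6, -385/156, -74/13] = K·y
y = (KᵀK)⁻¹·Kᵀ·(x' − x̄) = [-11, -6]
z = y + H·x̄ = [-11, -6] + [12, 9] = [1, 3]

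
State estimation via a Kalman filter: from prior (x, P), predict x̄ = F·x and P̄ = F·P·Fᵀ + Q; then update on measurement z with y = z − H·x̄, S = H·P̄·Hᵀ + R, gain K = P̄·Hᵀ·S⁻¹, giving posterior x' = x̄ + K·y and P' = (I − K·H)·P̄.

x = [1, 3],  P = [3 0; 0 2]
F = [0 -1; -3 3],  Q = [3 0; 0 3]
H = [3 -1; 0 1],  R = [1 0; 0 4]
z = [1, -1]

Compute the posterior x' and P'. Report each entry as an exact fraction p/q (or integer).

x' = [-159/1202, -747/601]
P' = [260/601 606/601; 606/601 1884/601]

x̄ = F·x = [-3, 6]
P̄ = F·P·Fᵀ + Q = [5 -6; -6 48]
y = z − H·x̄ = [16, -7]
S = H·P̄·Hᵀ + R = [130 -66; -66 52]
K = P̄·Hᵀ·S⁻¹ = [174/601 303/1202; -66/601 471/601]
x' = x̄ + K·y = [-159/1202, -747/601]
P' = (I − K·H)·P̄ = [260/601 606/601; 606/601 1884/601]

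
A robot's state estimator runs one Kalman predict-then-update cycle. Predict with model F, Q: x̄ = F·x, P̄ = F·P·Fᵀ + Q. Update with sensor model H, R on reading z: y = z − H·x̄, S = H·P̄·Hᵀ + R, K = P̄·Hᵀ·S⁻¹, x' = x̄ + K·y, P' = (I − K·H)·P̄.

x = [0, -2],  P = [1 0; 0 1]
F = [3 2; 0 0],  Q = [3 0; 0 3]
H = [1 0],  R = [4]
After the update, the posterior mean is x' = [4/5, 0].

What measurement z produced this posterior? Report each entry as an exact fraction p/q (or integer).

z = [2]

x̄ = F·x = [-4, 0]
P̄ = F·P·Fᵀ + Q = [16 0; 0 3]
S = H·P̄·Hᵀ + R = [20]
K = P̄·Hᵀ·S⁻¹ = [4/5; 0]
x' − x̄ = [24/5, 0] = K·y
y = (KᵀK)⁻¹·Kᵀ·(x' − x̄) = [6]
z = y + H·x̄ = [6] + [-4] = [2]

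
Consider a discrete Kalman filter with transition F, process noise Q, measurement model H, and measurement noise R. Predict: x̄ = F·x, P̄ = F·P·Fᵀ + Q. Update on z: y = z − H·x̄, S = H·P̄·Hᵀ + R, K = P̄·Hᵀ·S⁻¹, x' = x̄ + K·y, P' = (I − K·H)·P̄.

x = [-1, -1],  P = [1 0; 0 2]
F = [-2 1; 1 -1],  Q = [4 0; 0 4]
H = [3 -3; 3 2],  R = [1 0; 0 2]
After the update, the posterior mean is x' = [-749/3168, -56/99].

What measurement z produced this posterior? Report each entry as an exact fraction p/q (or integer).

z = [1, -2]

x̄ = F·x = [1, 0]
P̄ = F·P·Fᵀ + Q = [10 -4; -4 7]
S = H·P̄·Hᵀ + R = [226 60; 60 72]
K = P̄·Hᵀ·S⁻¹ = [71/528 613/3168; -13/66 19/99]
x' − x̄ = [-3917/3168, -56/99] = K·y
y = (KᵀK)⁻¹·Kᵀ·(x' − x̄) = [-2, -5]
z = y + H·x̄ = [-2, -5] + [3, 3] = [1, -2]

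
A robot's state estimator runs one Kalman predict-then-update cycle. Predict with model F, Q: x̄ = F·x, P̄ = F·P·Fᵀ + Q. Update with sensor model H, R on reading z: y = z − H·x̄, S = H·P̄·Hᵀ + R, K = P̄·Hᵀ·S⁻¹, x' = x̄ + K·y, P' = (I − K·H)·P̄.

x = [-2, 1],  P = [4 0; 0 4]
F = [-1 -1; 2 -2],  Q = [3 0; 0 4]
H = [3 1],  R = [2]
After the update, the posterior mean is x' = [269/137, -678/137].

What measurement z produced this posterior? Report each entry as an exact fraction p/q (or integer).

z = [1]

x̄ = F·x = [1, -6]
P̄ = F·P·Fᵀ + Q = [11 0; 0 36]
S = H·P̄·Hᵀ + R = [137]
K = P̄·Hᵀ·S⁻¹ = [33/137; 36/137]
x' − x̄ = [132/137, 144/137] = K·y
y = (KᵀK)⁻¹·Kᵀ·(x' − x̄) = [4]
z = y + H·x̄ = [4] + [-3] = [1]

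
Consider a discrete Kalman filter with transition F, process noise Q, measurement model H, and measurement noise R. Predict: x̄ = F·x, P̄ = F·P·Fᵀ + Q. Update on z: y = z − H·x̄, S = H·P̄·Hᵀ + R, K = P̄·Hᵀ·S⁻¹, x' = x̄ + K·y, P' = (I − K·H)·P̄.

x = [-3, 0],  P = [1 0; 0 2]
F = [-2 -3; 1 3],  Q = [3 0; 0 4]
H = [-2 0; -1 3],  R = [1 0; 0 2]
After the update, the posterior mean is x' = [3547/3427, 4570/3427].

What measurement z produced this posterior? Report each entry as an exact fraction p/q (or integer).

x̄ = F·x = [6, -3]
P̄ = F·P·Fᵀ + Q = [25 -20; -20 23]
S = H·P̄·Hᵀ + R = [101 170; 170 354]
K = P̄·Hᵀ·S⁻¹ = [-1625/3427 -85/6854; -485/3427 2189/6854]
x' − x̄ = [-17015/3427, 14851/3427] = K·y
y = (KᵀK)⁻¹·Kᵀ·(x' − x̄) = [10, 18]
z = y + H·x̄ = [10, 18] + [-12, -15] = [-2, 3]

z = [-2, 3]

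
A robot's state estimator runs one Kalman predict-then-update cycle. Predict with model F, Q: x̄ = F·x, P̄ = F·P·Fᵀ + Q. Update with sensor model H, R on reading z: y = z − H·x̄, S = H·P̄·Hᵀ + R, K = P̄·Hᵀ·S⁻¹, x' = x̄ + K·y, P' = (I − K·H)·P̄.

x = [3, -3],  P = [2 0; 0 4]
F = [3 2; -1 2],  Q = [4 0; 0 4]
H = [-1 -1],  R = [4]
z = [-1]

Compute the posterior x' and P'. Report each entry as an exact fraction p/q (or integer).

x̄ = F·x = [3, -9]
P̄ = F·P·Fᵀ + Q = [38 10; 10 22]
y = z − H·x̄ = [-7]
S = H·P̄·Hᵀ + R = [84]
K = P̄·Hᵀ·S⁻¹ = [-4/7; -8/21]
x' = x̄ + K·y = [7, -19/3]
P' = (I − K·H)·P̄ = [74/7 -58/7; -58/7 206/21]

x' = [7, -19/3]
P' = [74/7 -58/7; -58/7 206/21]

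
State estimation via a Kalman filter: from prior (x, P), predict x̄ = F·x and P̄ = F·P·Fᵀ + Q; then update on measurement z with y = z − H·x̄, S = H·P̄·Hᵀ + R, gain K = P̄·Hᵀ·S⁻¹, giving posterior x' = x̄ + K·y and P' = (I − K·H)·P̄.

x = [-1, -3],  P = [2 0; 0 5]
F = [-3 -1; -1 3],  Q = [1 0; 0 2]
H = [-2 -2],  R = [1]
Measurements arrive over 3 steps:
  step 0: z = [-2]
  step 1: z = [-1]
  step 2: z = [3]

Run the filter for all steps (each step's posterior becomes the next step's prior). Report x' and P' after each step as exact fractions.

step 0: x' = [1506/221, -1288/221], P' = [4404/221 -4389/221; -4389/221 4429/221]
step 1: x' = [-105388/70721, 59906/30309], P' = [97996/70721 -39475/30309; -39475/30309 133579/90927]
step 2: x' = [-171516076/132735301, -20322122/132735301], P' = [184304676/132735301 -173296775/132735301; -173296775/132735301 195313577/132735301]

step 0: x̄ = F·x = [6, -8]
step 0: P̄ = F·P·Fᵀ + Q = [24 -9; -9 49]
step 0: y = z − H·x̄ = [-6]
step 0: S = H·P̄·Hᵀ + R = [221]
step 0: K = P̄·Hᵀ·S⁻¹ = [-30/221; -80/221]
step 0: x' = x̄ + K·y = [1506/221, -1288/221]
step 0: P' = (I − K·H)·P̄ = [4404/221 -4389/221; -4389/221 4429/221]
step 1: x̄ = F·x = [-190/13, -5370/221]
step 1: P̄ = F·P·Fᵀ + Q = [1056/13 2061/13; 2061/13 71041/221]
step 1: y = z − H·x̄ = [-17421/221]
step 1: S = H·P̄·Hᵀ + R = [636489/221]
step 1: K = P̄·Hᵀ·S⁻¹ = [-35326/212163; -30308/90927]
step 1: x' = x̄ + K·y = [-105388/70721, 59906/30309]
step 1: P' = (I − K·H)·P̄ = [97996/70721 -39475/30309; -39475/30309 133579/90927]
step 2: x̄ = F·x = [529150/212163, 524730/70721]
step 2: P̄ = F·P·Fᵀ + Q = [4535368/636489 2157511/212163; 2157511/212163 1727141/70721]
step 2: y = z − H·x̄ = [4843169/212163]
step 2: S = H·P̄·Hᵀ + R = [132735301/636489]
step 2: K = P̄·Hᵀ·S⁻¹ = [-22015802/132735301; -44033604/132735301]
step 2: x' = x̄ + K·y = [-171516076/132735301, -20322122/132735301]
step 2: P' = (I − K·H)·P̄ = [184304676/132735301 -173296775/132735301; -173296775/132735301 195313577/132735301]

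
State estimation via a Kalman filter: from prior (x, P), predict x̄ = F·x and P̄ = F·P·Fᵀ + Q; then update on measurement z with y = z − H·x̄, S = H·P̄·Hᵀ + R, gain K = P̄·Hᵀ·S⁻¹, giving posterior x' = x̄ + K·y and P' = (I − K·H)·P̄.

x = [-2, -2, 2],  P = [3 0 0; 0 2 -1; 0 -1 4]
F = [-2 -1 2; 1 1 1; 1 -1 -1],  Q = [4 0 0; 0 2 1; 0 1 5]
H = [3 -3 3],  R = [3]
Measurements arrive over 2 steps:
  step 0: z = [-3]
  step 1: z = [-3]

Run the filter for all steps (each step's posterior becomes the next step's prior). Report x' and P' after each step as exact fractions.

step 0: x̄ = F·x = [10, -2, -2]
step 0: P̄ = F·P·Fᵀ + Q = [38 -1 -11; -1 9 0; -11 0 12]
step 0: y = z − H·x̄ = [-33]
step 0: S = H·P̄·Hᵀ + R = [354]
step 0: K = P̄·Hᵀ·S⁻¹ = [14/59; -5/59; 1/118]
step 0: x' = x̄ + K·y = [128/59, 47/59, -269/118]
step 0: P' = (I − K·H)·P̄ = [1066/59 361/59 -691/59; 361/59 381/59 15/59; -691/59 15/59 1413/118]
step 1: x̄ = F·x = [-572/59, 81/118, 431/118]
step 1: P̄ = F·P·Fᵀ + Q = [14619/59 -2168/59 -5582/59; -2168/59 3283/118 15/118; -5582/59 15/118 6277/118]
step 1: y = z − H·x̄ = [1014/59]
step 1: S = H·P̄·Hᵀ + R = [113181/59]
step 1: K = P̄·Hᵀ·S⁻¹ = [11205/37727; -3802/37727; -2451/37727]
step 1: x' = x̄ + K·y = [-173186/37727, -78891/75454, 191351/75454]
step 1: P' = (I − K·H)·P̄ = [2963982/37727 779866/37727 -2172911/37727; 779866/37727 629263/75454 -938073/75454; -2172911/37727 -938073/75454 3402847/75454]

step 0: x' = [128/59, 47/59, -269/118], P' = [1066/59 361/59 -691/59; 361/59 381/59 15/59; -691/59 15/59 1413/118]
step 1: x' = [-173186/37727, -78891/75454, 191351/75454], P' = [2963982/37727 779866/37727 -2172911/37727; 779866/37727 629263/75454 -938073/75454; -2172911/37727 -938073/75454 3402847/75454]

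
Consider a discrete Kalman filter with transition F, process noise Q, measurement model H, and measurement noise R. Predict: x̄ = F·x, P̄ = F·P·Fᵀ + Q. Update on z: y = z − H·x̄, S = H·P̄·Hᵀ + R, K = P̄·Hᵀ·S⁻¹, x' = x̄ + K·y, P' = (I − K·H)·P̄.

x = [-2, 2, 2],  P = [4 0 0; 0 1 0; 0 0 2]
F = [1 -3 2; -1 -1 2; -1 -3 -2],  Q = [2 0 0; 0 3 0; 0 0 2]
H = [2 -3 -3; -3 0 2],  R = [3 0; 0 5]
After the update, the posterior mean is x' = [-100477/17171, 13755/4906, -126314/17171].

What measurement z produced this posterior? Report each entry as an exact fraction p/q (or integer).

z = [2, 3]

x̄ = F·x = [-4, 4, -8]
P̄ = F·P·Fᵀ + Q = [23 7 -3; 7 16 -1; -3 -1 23]
S = H·P̄·Hᵀ + R = [380 -246; -246 340]
K = P̄·Hᵀ·S⁻¹ = [-3445/34342 -5034/17171; -1157/4906 -1169/4906; -5475/34342 797/17171]
x' − x̄ = [-31793/17171, -5869/4906, 11054/17171] = K·y
y = (KᵀK)⁻¹·Kᵀ·(x' − x̄) = [-2, 7]
z = y + H·x̄ = [-2, 7] + [4, -4] = [2, 3]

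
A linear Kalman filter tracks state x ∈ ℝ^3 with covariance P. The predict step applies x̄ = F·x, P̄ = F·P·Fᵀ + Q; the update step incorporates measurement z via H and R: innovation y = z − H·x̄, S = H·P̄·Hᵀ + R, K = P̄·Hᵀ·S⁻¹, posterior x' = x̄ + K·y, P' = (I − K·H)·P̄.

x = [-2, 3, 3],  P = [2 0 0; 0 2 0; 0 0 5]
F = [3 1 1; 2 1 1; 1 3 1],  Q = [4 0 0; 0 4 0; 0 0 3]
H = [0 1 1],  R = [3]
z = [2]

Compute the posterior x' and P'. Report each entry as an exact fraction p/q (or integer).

x̄ = F·x = [0, 2, 10]
P̄ = F·P·Fᵀ + Q = [29 19 17; 19 19 15; 17 15 28]
y = z − H·x̄ = [-10]
S = H·P̄·Hᵀ + R = [80]
K = P̄·Hᵀ·S⁻¹ = [9/20; 17/40; 43/80]
x' = x̄ + K·y = [-9/2, -9/4, 37/8]
P' = (I − K·H)·P̄ = [64/5 37/10 -47/20; 37/10 91/20 -131/40; -47/20 -131/40 391/80]

x' = [-9/2, -9/4, 37/8]
P' = [64/5 37/10 -47/20; 37/10 91/20 -131/40; -47/20 -131/40 391/80]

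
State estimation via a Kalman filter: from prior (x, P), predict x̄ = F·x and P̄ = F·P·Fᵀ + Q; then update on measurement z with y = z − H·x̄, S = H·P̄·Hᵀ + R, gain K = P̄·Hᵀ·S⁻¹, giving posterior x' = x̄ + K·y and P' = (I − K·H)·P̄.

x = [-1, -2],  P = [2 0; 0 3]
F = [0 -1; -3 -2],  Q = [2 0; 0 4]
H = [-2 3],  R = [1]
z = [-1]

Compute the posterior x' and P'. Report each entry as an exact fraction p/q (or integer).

x̄ = F·x = [2, 7]
P̄ = F·P·Fᵀ + Q = [5 6; 6 34]
y = z − H·x̄ = [-18]
S = H·P̄·Hᵀ + R = [255]
K = P̄·Hᵀ·S⁻¹ = [8/255; 6/17]
x' = x̄ + K·y = [122/85, 11/17]
P' = (I − K·H)·P̄ = [1211/255 54/17; 54/17 38/17]

x' = [122/85, 11/17]
P' = [1211/255 54/17; 54/17 38/17]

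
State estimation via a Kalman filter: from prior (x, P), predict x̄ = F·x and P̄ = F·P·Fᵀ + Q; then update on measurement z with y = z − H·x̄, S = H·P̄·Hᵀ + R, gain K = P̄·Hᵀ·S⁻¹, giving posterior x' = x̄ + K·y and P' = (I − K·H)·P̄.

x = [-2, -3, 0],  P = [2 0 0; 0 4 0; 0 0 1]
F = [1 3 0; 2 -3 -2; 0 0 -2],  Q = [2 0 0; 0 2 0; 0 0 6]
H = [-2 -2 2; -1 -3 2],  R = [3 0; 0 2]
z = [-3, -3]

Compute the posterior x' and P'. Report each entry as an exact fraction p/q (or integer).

x' = [-1465/1517, -59/9102, -9562/4551]
P' = [5880/1517 1572/1517 6000/1517; 1572/1517 13403/4551 20168/4551; 6000/1517 20168/4551 39110/4551]

x̄ = F·x = [-11, 5, 0]
P̄ = F·P·Fᵀ + Q = [40 -32 0; -32 50 4; 0 4 10]
y = z − H·x̄ = [-15, 1]
S = H·P̄·Hᵀ + R = [115 124; 124 292]
K = P̄·Hᵀ·S⁻¹ = [-968/1517 702/1517; 1366/4551 -4589/9102; 628/4551 -142/4551]
x' = x̄ + K·y = [-1465/1517, -59/9102, -9562/4551]
P' = (I − K·H)·P̄ = [5880/1517 1572/1517 6000/1517; 1572/1517 13403/4551 20168/4551; 6000/1517 20168/4551 39110/4551]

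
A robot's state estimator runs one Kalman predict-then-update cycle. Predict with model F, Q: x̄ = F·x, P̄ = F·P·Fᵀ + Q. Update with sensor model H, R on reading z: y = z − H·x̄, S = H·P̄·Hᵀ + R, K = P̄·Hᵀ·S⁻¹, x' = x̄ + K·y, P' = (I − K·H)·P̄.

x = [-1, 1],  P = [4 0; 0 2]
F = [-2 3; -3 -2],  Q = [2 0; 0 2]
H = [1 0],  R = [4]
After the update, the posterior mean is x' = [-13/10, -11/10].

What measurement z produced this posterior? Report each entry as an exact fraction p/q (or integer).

x̄ = F·x = [5, 1]
P̄ = F·P·Fᵀ + Q = [36 12; 12 46]
S = H·P̄·Hᵀ + R = [40]
K = P̄·Hᵀ·S⁻¹ = [9/10; 3/10]
x' − x̄ = [-63/10, -21/10] = K·y
y = (KᵀK)⁻¹·Kᵀ·(x' − x̄) = [-7]
z = y + H·x̄ = [-7] + [5] = [-2]

z = [-2]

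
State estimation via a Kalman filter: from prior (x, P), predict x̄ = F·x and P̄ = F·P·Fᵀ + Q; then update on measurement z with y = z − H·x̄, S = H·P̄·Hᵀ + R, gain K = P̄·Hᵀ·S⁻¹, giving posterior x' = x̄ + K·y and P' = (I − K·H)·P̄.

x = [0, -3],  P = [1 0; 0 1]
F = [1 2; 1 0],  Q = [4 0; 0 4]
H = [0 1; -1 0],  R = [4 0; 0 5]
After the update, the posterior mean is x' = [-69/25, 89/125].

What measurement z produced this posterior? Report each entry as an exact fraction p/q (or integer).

x̄ = F·x = [-6, 0]
P̄ = F·P·Fᵀ + Q = [9 1; 1 5]
S = H·P̄·Hᵀ + R = [9 -1; -1 14]
K = P̄·Hᵀ·S⁻¹ = [1/25 -16/25; 69/125 -4/125]
x' − x̄ = [81/25, 89/125] = K·y
y = (KᵀK)⁻¹·Kᵀ·(x' − x̄) = [1, -5]
z = y + H·x̄ = [1, -5] + [0, 6] = [1, 1]

z = [1, 1]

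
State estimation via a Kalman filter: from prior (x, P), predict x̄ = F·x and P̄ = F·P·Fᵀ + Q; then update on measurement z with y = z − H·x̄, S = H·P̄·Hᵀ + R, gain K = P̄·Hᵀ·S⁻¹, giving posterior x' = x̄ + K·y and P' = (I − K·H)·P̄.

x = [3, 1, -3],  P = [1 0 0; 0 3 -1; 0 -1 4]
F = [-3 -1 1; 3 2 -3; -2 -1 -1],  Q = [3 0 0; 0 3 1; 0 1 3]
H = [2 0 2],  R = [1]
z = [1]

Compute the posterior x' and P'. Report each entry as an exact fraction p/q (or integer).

x' = [-429/173, 1220/173, 498/173]
P' = [929/173 -2208/173 -903/173; -2208/173 8360/173 2176/173; -903/173 2176/173 920/173]

x̄ = F·x = [-13, 20, -4]
P̄ = F·P·Fᵀ + Q = [21 -32 5; -32 72 0; 5 0 12]
y = z − H·x̄ = [35]
S = H·P̄·Hᵀ + R = [173]
K = P̄·Hᵀ·S⁻¹ = [52/173; -64/173; 34/173]
x' = x̄ + K·y = [-429/173, 1220/173, 498/173]
P' = (I − K·H)·P̄ = [929/173 -2208/173 -903/173; -2208/173 8360/173 2176/173; -903/173 2176/173 920/173]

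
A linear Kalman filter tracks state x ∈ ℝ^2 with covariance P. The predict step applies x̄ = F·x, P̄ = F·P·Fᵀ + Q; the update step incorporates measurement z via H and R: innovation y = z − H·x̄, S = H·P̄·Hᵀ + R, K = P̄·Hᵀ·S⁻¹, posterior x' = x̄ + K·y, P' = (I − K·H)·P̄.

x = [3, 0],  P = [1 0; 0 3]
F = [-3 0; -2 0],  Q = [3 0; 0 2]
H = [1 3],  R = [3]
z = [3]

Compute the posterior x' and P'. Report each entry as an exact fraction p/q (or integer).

x' = [-3/7, 6/7]
P' = [24/7 -6/7; -6/7 18/35]

x̄ = F·x = [-9, -6]
P̄ = F·P·Fᵀ + Q = [12 6; 6 6]
y = z − H·x̄ = [30]
S = H·P̄·Hᵀ + R = [105]
K = P̄·Hᵀ·S⁻¹ = [2/7; 8/35]
x' = x̄ + K·y = [-3/7, 6/7]
P' = (I − K·H)·P̄ = [24/7 -6/7; -6/7 18/35]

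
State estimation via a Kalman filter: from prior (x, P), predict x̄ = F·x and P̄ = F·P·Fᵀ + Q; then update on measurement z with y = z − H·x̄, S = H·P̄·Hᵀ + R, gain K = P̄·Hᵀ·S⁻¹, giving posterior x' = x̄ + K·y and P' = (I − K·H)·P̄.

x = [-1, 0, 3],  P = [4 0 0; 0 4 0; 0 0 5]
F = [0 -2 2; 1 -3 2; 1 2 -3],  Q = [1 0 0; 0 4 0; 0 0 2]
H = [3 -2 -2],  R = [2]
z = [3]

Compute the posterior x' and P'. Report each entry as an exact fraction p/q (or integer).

x̄ = F·x = [6, 5, -10]
P̄ = F·P·Fᵀ + Q = [37 44 -46; 44 64 -50; -46 -50 67]
y = z − H·x̄ = [-25]
S = H·P̄·Hᵀ + R = [483]
K = P̄·Hᵀ·S⁻¹ = [5/21; 104/483; -172/483]
x' = x̄ + K·y = [1/21, -185/483, -530/483]
P' = (I − K·H)·P̄ = [202/21 404/21 -106/21; 404/21 20096/483 -6262/483; -106/21 -6262/483 2777/483]

x' = [1/21, -185/483, -530/483]
P' = [202/21 404/21 -106/21; 404/21 20096/483 -6262/483; -106/21 -6262/483 2777/483]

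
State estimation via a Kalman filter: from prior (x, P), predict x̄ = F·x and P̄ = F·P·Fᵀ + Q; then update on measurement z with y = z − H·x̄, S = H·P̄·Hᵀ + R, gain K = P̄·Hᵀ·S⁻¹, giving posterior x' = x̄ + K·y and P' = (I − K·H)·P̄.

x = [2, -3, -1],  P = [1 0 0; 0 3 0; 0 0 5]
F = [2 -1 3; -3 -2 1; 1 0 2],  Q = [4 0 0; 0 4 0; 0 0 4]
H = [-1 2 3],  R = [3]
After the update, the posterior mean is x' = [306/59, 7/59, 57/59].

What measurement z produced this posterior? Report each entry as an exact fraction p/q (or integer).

x̄ = F·x = [4, -1, 0]
P̄ = F·P·Fᵀ + Q = [56 15 32; 15 30 7; 32 7 25]
S = H·P̄·Hᵀ + R = [236]
K = P̄·Hᵀ·S⁻¹ = [35/118; 33/118; 57/236]
x' − x̄ = [70/59, 66/59, 57/59] = K·y
y = (KᵀK)⁻¹·Kᵀ·(x' − x̄) = [4]
z = y + H·x̄ = [4] + [-6] = [-2]

z = [-2]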